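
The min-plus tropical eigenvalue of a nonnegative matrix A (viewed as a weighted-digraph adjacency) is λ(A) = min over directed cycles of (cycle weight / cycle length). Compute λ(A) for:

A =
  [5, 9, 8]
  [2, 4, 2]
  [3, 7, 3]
λ(A) = 3

Enumerate directed cycles and compute their means (weight / length). Sample:
  cycle 0 → 0: weight = 5, length = 1, mean = 5/1 ≈ 5.000
  cycle 1 → 1: weight = 4, length = 1, mean = 4/1 ≈ 4.000
  cycle 2 → 2: weight = 3, length = 1, mean = 3/1 ≈ 3.000
  cycle 0 → 1 → 0: weight = 11, length = 2, mean = 11/2 ≈ 5.500
  cycle 0 → 2 → 0: weight = 11, length = 2, mean = 11/2 ≈ 5.500
  cycle 1 → 0 → 1: weight = 11, length = 2, mean = 11/2 ≈ 5.500
Minimum mean = 3.000, attained e.g. along the cycle 2 → 2 with weight 3 and length 1. So λ(A) = 3/1 = 3.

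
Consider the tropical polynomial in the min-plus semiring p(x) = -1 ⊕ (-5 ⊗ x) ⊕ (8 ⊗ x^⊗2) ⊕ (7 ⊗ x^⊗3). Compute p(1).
p(1) = -4

A tropical monomial a ⊗ x^⊗i evaluates to a + i · x. Evaluating each term at x = 1:
  Term 0 contributes -1 + 0 · 1 = -1
  Term 1 contributes -5 + 1 · 1 = -4
  Term 2 contributes 8 + 2 · 1 = 10
  Term 3 contributes 7 + 3 · 1 = 10
p(1) = ⊕ of these = min[-1, -4, 10, 10] = -4.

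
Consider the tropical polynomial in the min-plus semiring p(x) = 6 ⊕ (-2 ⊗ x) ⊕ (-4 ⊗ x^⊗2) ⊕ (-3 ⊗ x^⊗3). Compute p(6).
p(6) = 4

A tropical monomial a ⊗ x^⊗i evaluates to a + i · x. Evaluating each term at x = 6:
  Term 0 contributes 6 + 0 · 6 = 6
  Term 1 contributes -2 + 1 · 6 = 4
  Term 2 contributes -4 + 2 · 6 = 8
  Term 3 contributes -3 + 3 · 6 = 15
p(6) = ⊕ of these = min[6, 4, 8, 15] = 4.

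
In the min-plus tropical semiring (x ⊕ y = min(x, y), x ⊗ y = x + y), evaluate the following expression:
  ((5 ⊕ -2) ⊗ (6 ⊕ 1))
((5 ⊕ -2) ⊗ (6 ⊕ 1)) = -1

Expand innermost to outermost. Recall ⊕ takes the minimum of its arguments and ⊗ takes their sum. Working out the expression ((5 ⊕ -2) ⊗ (6 ⊕ 1)) gives -1.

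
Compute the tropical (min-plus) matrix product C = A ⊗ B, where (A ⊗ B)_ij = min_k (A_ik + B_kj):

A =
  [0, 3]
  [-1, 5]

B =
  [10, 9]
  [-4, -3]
A ⊗ B =
  [-1, 0]
  [1, 2]

Apply the min-plus product entry-by-entry:
  C[0][0] = min over k of (A[0][0] + B[0][0] = 0 + 10 = 10, A[0][1] + B[1][0] = 3 + -4 = -1) = -1 (attained at k = 1)
  C[0][1] = min over k of (A[0][0] + B[0][1] = 0 + 9 = 9, A[0][1] + B[1][1] = 3 + -3 = 0) = 0 (attained at k = 1)
  C[1][0] = min over k of (A[1][0] + B[0][0] = -1 + 10 = 9, A[1][1] + B[1][0] = 5 + -4 = 1) = 1 (attained at k = 1)
  C[1][1] = min over k of (A[1][0] + B[0][1] = -1 + 9 = 8, A[1][1] + B[1][1] = 5 + -3 = 2) = 2 (attained at k = 1)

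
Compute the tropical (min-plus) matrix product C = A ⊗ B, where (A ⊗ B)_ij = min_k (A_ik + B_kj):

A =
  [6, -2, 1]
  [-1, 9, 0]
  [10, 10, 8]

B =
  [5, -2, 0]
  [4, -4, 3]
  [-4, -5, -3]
A ⊗ B =
  [-3, -6, -2]
  [-4, -5, -3]
  [4, 3, 5]

Apply the min-plus product entry-by-entry:
  C[0][0] = min over k of (A[0][0] + B[0][0] = 6 + 5 = 11, A[0][1] + B[1][0] = -2 + 4 = 2, A[0][2] + B[2][0] = 1 + -4 = -3) = -3 (attained at k = 2)
  C[0][1] = min over k of (A[0][0] + B[0][1] = 6 + -2 = 4, A[0][1] + B[1][1] = -2 + -4 = -6, A[0][2] + B[2][1] = 1 + -5 = -4) = -6 (attained at k = 1)
  C[0][2] = min over k of (A[0][0] + B[0][2] = 6 + 0 = 6, A[0][1] + B[1][2] = -2 + 3 = 1, A[0][2] + B[2][2] = 1 + -3 = -2) = -2 (attained at k = 2)
  C[1][0] = min over k of (A[1][0] + B[0][0] = -1 + 5 = 4, A[1][1] + B[1][0] = 9 + 4 = 13, A[1][2] + B[2][0] = 0 + -4 = -4) = -4 (attained at k = 2)
  C[1][1] = min over k of (A[1][0] + B[0][1] = -1 + -2 = -3, A[1][1] + B[1][1] = 9 + -4 = 5, A[1][2] + B[2][1] = 0 + -5 = -5) = -5 (attained at k = 2)
  C[1][2] = min over k of (A[1][0] + B[0][2] = -1 + 0 = -1, A[1][1] + B[1][2] = 9 + 3 = 12, A[1][2] + B[2][2] = 0 + -3 = -3) = -3 (attained at k = 2)
  C[2][0] = min over k of (A[2][0] + B[0][0] = 10 + 5 = 15, A[2][1] + B[1][0] = 10 + 4 = 14, A[2][2] + B[2][0] = 8 + -4 = 4) = 4 (attained at k = 2)
  C[2][1] = min over k of (A[2][0] + B[0][1] = 10 + -2 = 8, A[2][1] + B[1][1] = 10 + -4 = 6, A[2][2] + B[2][1] = 8 + -5 = 3) = 3 (attained at k = 2)
  C[2][2] = min over k of (A[2][0] + B[0][2] = 10 + 0 = 10, A[2][1] + B[1][2] = 10 + 3 = 13, A[2][2] + B[2][2] = 8 + -3 = 5) = 5 (attained at k = 2)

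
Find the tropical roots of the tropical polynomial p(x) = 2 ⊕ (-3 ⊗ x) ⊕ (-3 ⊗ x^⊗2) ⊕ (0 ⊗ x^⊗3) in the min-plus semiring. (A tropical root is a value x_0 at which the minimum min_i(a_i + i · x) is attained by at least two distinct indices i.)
Roots: {-3, 0, 5}

Each tropical root is a break point of the lower envelope of the lines y = a_i + i · x (there are 4 lines, with slopes 0, 1, ..., 3). Only the lines that attain the minimum somewhere contribute to roots; other lines are dominated. Here the surviving (envelope) indices are i = 3, i = 2, i = 1, i = 0.
Intersections between consecutive envelope lines give the roots: for adjacent envelope indices i < j the intersection is x = (a_i − a_j) / (j − i). Reading off the sorted break points: {-3, 0, 5}.
Verification: at each break x_0, at least two indices attain the minimum of min_i(a_i + i · x_0).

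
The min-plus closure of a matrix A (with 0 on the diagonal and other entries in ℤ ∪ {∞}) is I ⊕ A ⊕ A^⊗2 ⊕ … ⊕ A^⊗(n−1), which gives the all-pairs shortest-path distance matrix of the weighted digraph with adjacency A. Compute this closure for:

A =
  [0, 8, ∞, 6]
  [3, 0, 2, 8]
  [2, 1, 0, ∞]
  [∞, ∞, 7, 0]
Closure =
  [0, 8, 10, 6]
  [3, 0, 2, 8]
  [2, 1, 0, 8]
  [9, 8, 7, 0]

This is the Floyd-Warshall all-pairs shortest-path computation. For each intermediate vertex k = 0, 1, …, 3, update dist[i][j] ← min(dist[i][j], dist[i][k] + dist[k][j]). The final matrix gives, for each (i, j), the minimum total weight of any directed path from i to j (possibly empty when i = j).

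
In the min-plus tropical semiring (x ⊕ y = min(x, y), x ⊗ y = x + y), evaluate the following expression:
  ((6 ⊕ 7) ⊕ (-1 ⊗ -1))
((6 ⊕ 7) ⊕ (-1 ⊗ -1)) = -2

Expand innermost to outermost. Recall ⊕ takes the minimum of its arguments and ⊗ takes their sum. Working out the expression ((6 ⊕ 7) ⊕ (-1 ⊗ -1)) gives -2.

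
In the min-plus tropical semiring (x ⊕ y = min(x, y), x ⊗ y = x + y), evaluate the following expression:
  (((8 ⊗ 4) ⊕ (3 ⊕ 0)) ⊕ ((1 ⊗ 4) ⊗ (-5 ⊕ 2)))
(((8 ⊗ 4) ⊕ (3 ⊕ 0)) ⊕ ((1 ⊗ 4) ⊗ (-5 ⊕ 2))) = 0

Expand innermost to outermost. Recall ⊕ takes the minimum of its arguments and ⊗ takes their sum. Working out the expression (((8 ⊗ 4) ⊕ (3 ⊕ 0)) ⊕ ((1 ⊗ 4) ⊗ (-5 ⊕ 2))) gives 0.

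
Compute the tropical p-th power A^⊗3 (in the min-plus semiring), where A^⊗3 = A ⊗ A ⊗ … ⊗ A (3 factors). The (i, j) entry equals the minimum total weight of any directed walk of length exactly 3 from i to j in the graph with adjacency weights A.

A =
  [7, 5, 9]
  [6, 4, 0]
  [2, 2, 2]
A^⊗3 =
  [7, 7, 7]
  [4, 4, 2]
  [4, 4, 4]

Each entry (A^⊗3)_ij equals the minimum over all length-3 walks i = v_0 → v_1 → … → v_3 = j of Σ_t A[v_t][v_{t+1}]. For example, for (i, j) = (0, 2) we minimise over 9 possible intermediate vertex sequences; the minimum is 7, attained along the walk 0 → 1 → 2 → 2.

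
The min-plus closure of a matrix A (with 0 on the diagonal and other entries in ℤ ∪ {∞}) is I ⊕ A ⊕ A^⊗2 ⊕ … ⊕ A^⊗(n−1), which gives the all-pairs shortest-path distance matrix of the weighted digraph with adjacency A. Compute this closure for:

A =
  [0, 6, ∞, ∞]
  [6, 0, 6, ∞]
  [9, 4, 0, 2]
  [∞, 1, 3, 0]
Closure =
  [0, 6, 12, 14]
  [6, 0, 6, 8]
  [9, 3, 0, 2]
  [7, 1, 3, 0]

This is the Floyd-Warshall all-pairs shortest-path computation. For each intermediate vertex k = 0, 1, …, 3, update dist[i][j] ← min(dist[i][j], dist[i][k] + dist[k][j]). The final matrix gives, for each (i, j), the minimum total weight of any directed path from i to j (possibly empty when i = j).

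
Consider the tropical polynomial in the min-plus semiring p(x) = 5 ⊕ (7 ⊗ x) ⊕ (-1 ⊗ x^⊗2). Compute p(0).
p(0) = -1

A tropical monomial a ⊗ x^⊗i evaluates to a + i · x. Evaluating each term at x = 0:
  Term 0 contributes 5 + 0 · 0 = 5
  Term 1 contributes 7 + 1 · 0 = 7
  Term 2 contributes -1 + 2 · 0 = -1
p(0) = ⊕ of these = min[5, 7, -1] = -1.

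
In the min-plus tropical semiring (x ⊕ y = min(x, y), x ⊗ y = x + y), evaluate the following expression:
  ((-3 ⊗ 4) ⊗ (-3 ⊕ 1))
((-3 ⊗ 4) ⊗ (-3 ⊕ 1)) = -2

Expand innermost to outermost. Recall ⊕ takes the minimum of its arguments and ⊗ takes their sum. Working out the expression ((-3 ⊗ 4) ⊗ (-3 ⊕ 1)) gives -2.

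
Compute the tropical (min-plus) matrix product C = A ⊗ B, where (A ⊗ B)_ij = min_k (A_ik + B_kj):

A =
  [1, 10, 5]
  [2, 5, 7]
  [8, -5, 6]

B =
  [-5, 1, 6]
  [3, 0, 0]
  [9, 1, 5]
A ⊗ B =
  [-4, 2, 7]
  [-3, 3, 5]
  [-2, -5, -5]

Apply the min-plus product entry-by-entry:
  C[0][0] = min over k of (A[0][0] + B[0][0] = 1 + -5 = -4, A[0][1] + B[1][0] = 10 + 3 = 13, A[0][2] + B[2][0] = 5 + 9 = 14) = -4 (attained at k = 0)
  C[0][1] = min over k of (A[0][0] + B[0][1] = 1 + 1 = 2, A[0][1] + B[1][1] = 10 + 0 = 10, A[0][2] + B[2][1] = 5 + 1 = 6) = 2 (attained at k = 0)
  C[0][2] = min over k of (A[0][0] + B[0][2] = 1 + 6 = 7, A[0][1] + B[1][2] = 10 + 0 = 10, A[0][2] + B[2][2] = 5 + 5 = 10) = 7 (attained at k = 0)
  C[1][0] = min over k of (A[1][0] + B[0][0] = 2 + -5 = -3, A[1][1] + B[1][0] = 5 + 3 = 8, A[1][2] + B[2][0] = 7 + 9 = 16) = -3 (attained at k = 0)
  C[1][1] = min over k of (A[1][0] + B[0][1] = 2 + 1 = 3, A[1][1] + B[1][1] = 5 + 0 = 5, A[1][2] + B[2][1] = 7 + 1 = 8) = 3 (attained at k = 0)
  C[1][2] = min over k of (A[1][0] + B[0][2] = 2 + 6 = 8, A[1][1] + B[1][2] = 5 + 0 = 5, A[1][2] + B[2][2] = 7 + 5 = 12) = 5 (attained at k = 1)
  C[2][0] = min over k of (A[2][0] + B[0][0] = 8 + -5 = 3, A[2][1] + B[1][0] = -5 + 3 = -2, A[2][2] + B[2][0] = 6 + 9 = 15) = -2 (attained at k = 1)
  C[2][1] = min over k of (A[2][0] + B[0][1] = 8 + 1 = 9, A[2][1] + B[1][1] = -5 + 0 = -5, A[2][2] + B[2][1] = 6 + 1 = 7) = -5 (attained at k = 1)
  C[2][2] = min over k of (A[2][0] + B[0][2] = 8 + 6 = 14, A[2][1] + B[1][2] = -5 + 0 = -5, A[2][2] + B[2][2] = 6 + 5 = 11) = -5 (attained at k = 1)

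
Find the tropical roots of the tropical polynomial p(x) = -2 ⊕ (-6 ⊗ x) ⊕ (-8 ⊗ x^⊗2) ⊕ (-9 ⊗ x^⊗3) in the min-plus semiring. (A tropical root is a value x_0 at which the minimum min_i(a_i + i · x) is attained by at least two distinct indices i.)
Roots: {1, 2, 4}

Each tropical root is a break point of the lower envelope of the lines y = a_i + i · x (there are 4 lines, with slopes 0, 1, ..., 3). Only the lines that attain the minimum somewhere contribute to roots; other lines are dominated. Here the surviving (envelope) indices are i = 3, i = 2, i = 1, i = 0.
Intersections between consecutive envelope lines give the roots: for adjacent envelope indices i < j the intersection is x = (a_i − a_j) / (j − i). Reading off the sorted break points: {1, 2, 4}.
Verification: at each break x_0, at least two indices attain the minimum of min_i(a_i + i · x_0).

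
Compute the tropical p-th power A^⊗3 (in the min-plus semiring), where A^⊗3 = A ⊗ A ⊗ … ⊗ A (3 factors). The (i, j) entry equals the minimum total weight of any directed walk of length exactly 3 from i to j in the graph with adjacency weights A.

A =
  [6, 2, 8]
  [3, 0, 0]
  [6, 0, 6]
A^⊗3 =
  [5, 2, 2]
  [3, 0, 0]
  [3, 0, 0]

Each entry (A^⊗3)_ij equals the minimum over all length-3 walks i = v_0 → v_1 → … → v_3 = j of Σ_t A[v_t][v_{t+1}]. For example, for (i, j) = (0, 2) we minimise over 9 possible intermediate vertex sequences; the minimum is 2, attained along the walk 0 → 1 → 1 → 2.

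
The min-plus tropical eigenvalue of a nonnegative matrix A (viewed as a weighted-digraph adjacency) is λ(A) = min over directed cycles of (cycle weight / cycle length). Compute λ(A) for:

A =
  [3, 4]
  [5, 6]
λ(A) = 3

Enumerate directed cycles and compute their means (weight / length). Sample:
  cycle 0 → 0: weight = 3, length = 1, mean = 3/1 ≈ 3.000
  cycle 1 → 1: weight = 6, length = 1, mean = 6/1 ≈ 6.000
  cycle 0 → 1 → 0: weight = 9, length = 2, mean = 9/2 ≈ 4.500
  cycle 1 → 0 → 1: weight = 9, length = 2, mean = 9/2 ≈ 4.500
Minimum mean = 3.000, attained e.g. along the cycle 0 → 0 with weight 3 and length 1. So λ(A) = 3/1 = 3.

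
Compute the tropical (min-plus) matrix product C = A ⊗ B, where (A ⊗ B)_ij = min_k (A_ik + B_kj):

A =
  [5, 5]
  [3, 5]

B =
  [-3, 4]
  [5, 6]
A ⊗ B =
  [2, 9]
  [0, 7]

Apply the min-plus product entry-by-entry:
  C[0][0] = min over k of (A[0][0] + B[0][0] = 5 + -3 = 2, A[0][1] + B[1][0] = 5 + 5 = 10) = 2 (attained at k = 0)
  C[0][1] = min over k of (A[0][0] + B[0][1] = 5 + 4 = 9, A[0][1] + B[1][1] = 5 + 6 = 11) = 9 (attained at k = 0)
  C[1][0] = min over k of (A[1][0] + B[0][0] = 3 + -3 = 0, A[1][1] + B[1][0] = 5 + 5 = 10) = 0 (attained at k = 0)
  C[1][1] = min over k of (A[1][0] + B[0][1] = 3 + 4 = 7, A[1][1] + B[1][1] = 5 + 6 = 11) = 7 (attained at k = 0)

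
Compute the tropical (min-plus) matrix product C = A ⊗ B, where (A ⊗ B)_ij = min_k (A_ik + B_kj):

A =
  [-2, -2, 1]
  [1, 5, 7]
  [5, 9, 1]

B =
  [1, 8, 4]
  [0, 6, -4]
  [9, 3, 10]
A ⊗ B =
  [-2, 4, -6]
  [2, 9, 1]
  [6, 4, 5]

Apply the min-plus product entry-by-entry:
  C[0][0] = min over k of (A[0][0] + B[0][0] = -2 + 1 = -1, A[0][1] + B[1][0] = -2 + 0 = -2, A[0][2] + B[2][0] = 1 + 9 = 10) = -2 (attained at k = 1)
  C[0][1] = min over k of (A[0][0] + B[0][1] = -2 + 8 = 6, A[0][1] + B[1][1] = -2 + 6 = 4, A[0][2] + B[2][1] = 1 + 3 = 4) = 4 (attained at k = 1)
  C[0][2] = min over k of (A[0][0] + B[0][2] = -2 + 4 = 2, A[0][1] + B[1][2] = -2 + -4 = -6, A[0][2] + B[2][2] = 1 + 10 = 11) = -6 (attained at k = 1)
  C[1][0] = min over k of (A[1][0] + B[0][0] = 1 + 1 = 2, A[1][1] + B[1][0] = 5 + 0 = 5, A[1][2] + B[2][0] = 7 + 9 = 16) = 2 (attained at k = 0)
  C[1][1] = min over k of (A[1][0] + B[0][1] = 1 + 8 = 9, A[1][1] + B[1][1] = 5 + 6 = 11, A[1][2] + B[2][1] = 7 + 3 = 10) = 9 (attained at k = 0)
  C[1][2] = min over k of (A[1][0] + B[0][2] = 1 + 4 = 5, A[1][1] + B[1][2] = 5 + -4 = 1, A[1][2] + B[2][2] = 7 + 10 = 17) = 1 (attained at k = 1)
  C[2][0] = min over k of (A[2][0] + B[0][0] = 5 + 1 = 6, A[2][1] + B[1][0] = 9 + 0 = 9, A[2][2] + B[2][0] = 1 + 9 = 10) = 6 (attained at k = 0)
  C[2][1] = min over k of (A[2][0] + B[0][1] = 5 + 8 = 13, A[2][1] + B[1][1] = 9 + 6 = 15, A[2][2] + B[2][1] = 1 + 3 = 4) = 4 (attained at k = 2)
  C[2][2] = min over k of (A[2][0] + B[0][2] = 5 + 4 = 9, A[2][1] + B[1][2] = 9 + -4 = 5, A[2][2] + B[2][2] = 1 + 10 = 11) = 5 (attained at k = 1)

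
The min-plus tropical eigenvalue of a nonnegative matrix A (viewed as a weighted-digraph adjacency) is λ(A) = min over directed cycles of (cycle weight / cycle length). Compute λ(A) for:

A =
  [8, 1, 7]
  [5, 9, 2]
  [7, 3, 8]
λ(A) = 5/2

Enumerate directed cycles and compute their means (weight / length). Sample:
  cycle 0 → 0: weight = 8, length = 1, mean = 8/1 ≈ 8.000
  cycle 1 → 1: weight = 9, length = 1, mean = 9/1 ≈ 9.000
  cycle 2 → 2: weight = 8, length = 1, mean = 8/1 ≈ 8.000
  cycle 0 → 1 → 0: weight = 6, length = 2, mean = 6/2 ≈ 3.000
  cycle 0 → 2 → 0: weight = 14, length = 2, mean = 14/2 ≈ 7.000
  cycle 1 → 0 → 1: weight = 6, length = 2, mean = 6/2 ≈ 3.000
Minimum mean = 2.500, attained e.g. along the cycle 1 → 2 → 1 with weight 5 and length 2. So λ(A) = 5/2 = 5/2.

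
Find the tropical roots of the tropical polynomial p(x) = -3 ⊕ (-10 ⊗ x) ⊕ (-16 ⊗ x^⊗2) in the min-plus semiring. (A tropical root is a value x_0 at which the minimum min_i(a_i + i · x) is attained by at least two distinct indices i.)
Roots: {6, 7}

Each tropical root is a break point of the lower envelope of the lines y = a_i + i · x (there are 3 lines, with slopes 0, 1, ..., 2). Only the lines that attain the minimum somewhere contribute to roots; other lines are dominated. Here the surviving (envelope) indices are i = 2, i = 1, i = 0.
Intersections between consecutive envelope lines give the roots: for adjacent envelope indices i < j the intersection is x = (a_i − a_j) / (j − i). Reading off the sorted break points: {6, 7}.
Verification: at each break x_0, at least two indices attain the minimum of min_i(a_i + i · x_0).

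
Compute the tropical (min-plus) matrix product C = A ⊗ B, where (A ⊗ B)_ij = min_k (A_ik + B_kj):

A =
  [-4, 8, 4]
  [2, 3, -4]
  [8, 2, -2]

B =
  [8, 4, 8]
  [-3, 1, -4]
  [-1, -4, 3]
A ⊗ B =
  [3, 0, 4]
  [-5, -8, -1]
  [-3, -6, -2]

Apply the min-plus product entry-by-entry:
  C[0][0] = min over k of (A[0][0] + B[0][0] = -4 + 8 = 4, A[0][1] + B[1][0] = 8 + -3 = 5, A[0][2] + B[2][0] = 4 + -1 = 3) = 3 (attained at k = 2)
  C[0][1] = min over k of (A[0][0] + B[0][1] = -4 + 4 = 0, A[0][1] + B[1][1] = 8 + 1 = 9, A[0][2] + B[2][1] = 4 + -4 = 0) = 0 (attained at k = 0)
  C[0][2] = min over k of (A[0][0] + B[0][2] = -4 + 8 = 4, A[0][1] + B[1][2] = 8 + -4 = 4, A[0][2] + B[2][2] = 4 + 3 = 7) = 4 (attained at k = 0)
  C[1][0] = min over k of (A[1][0] + B[0][0] = 2 + 8 = 10, A[1][1] + B[1][0] = 3 + -3 = 0, A[1][2] + B[2][0] = -4 + -1 = -5) = -5 (attained at k = 2)
  C[1][1] = min over k of (A[1][0] + B[0][1] = 2 + 4 = 6, A[1][1] + B[1][1] = 3 + 1 = 4, A[1][2] + B[2][1] = -4 + -4 = -8) = -8 (attained at k = 2)
  C[1][2] = min over k of (A[1][0] + B[0][2] = 2 + 8 = 10, A[1][1] + B[1][2] = 3 + -4 = -1, A[1][2] + B[2][2] = -4 + 3 = -1) = -1 (attained at k = 1)
  C[2][0] = min over k of (A[2][0] + B[0][0] = 8 + 8 = 16, A[2][1] + B[1][0] = 2 + -3 = -1, A[2][2] + B[2][0] = -2 + -1 = -3) = -3 (attained at k = 2)
  C[2][1] = min over k of (A[2][0] + B[0][1] = 8 + 4 = 12, A[2][1] + B[1][1] = 2 + 1 = 3, A[2][2] + B[2][1] = -2 + -4 = -6) = -6 (attained at k = 2)
  C[2][2] = min over k of (A[2][0] + B[0][2] = 8 + 8 = 16, A[2][1] + B[1][2] = 2 + -4 = -2, A[2][2] + B[2][2] = -2 + 3 = 1) = -2 (attained at k = 1)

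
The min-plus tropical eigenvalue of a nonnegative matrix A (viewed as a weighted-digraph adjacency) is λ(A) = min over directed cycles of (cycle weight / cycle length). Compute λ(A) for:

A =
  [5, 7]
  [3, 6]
λ(A) = 5

Enumerate directed cycles and compute their means (weight / length). Sample:
  cycle 0 → 0: weight = 5, length = 1, mean = 5/1 ≈ 5.000
  cycle 1 → 1: weight = 6, length = 1, mean = 6/1 ≈ 6.000
  cycle 0 → 1 → 0: weight = 10, length = 2, mean = 10/2 ≈ 5.000
  cycle 1 → 0 → 1: weight = 10, length = 2, mean = 10/2 ≈ 5.000
Minimum mean = 5.000, attained e.g. along the cycle 0 → 0 with weight 5 and length 1. So λ(A) = 5/1 = 5.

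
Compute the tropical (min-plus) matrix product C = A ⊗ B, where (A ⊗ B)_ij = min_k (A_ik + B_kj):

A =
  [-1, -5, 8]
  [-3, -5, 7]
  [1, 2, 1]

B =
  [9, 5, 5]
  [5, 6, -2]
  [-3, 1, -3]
A ⊗ B =
  [0, 1, -7]
  [0, 1, -7]
  [-2, 2, -2]

Apply the min-plus product entry-by-entry:
  C[0][0] = min over k of (A[0][0] + B[0][0] = -1 + 9 = 8, A[0][1] + B[1][0] = -5 + 5 = 0, A[0][2] + B[2][0] = 8 + -3 = 5) = 0 (attained at k = 1)
  C[0][1] = min over k of (A[0][0] + B[0][1] = -1 + 5 = 4, A[0][1] + B[1][1] = -5 + 6 = 1, A[0][2] + B[2][1] = 8 + 1 = 9) = 1 (attained at k = 1)
  C[0][2] = min over k of (A[0][0] + B[0][2] = -1 + 5 = 4, A[0][1] + B[1][2] = -5 + -2 = -7, A[0][2] + B[2][2] = 8 + -3 = 5) = -7 (attained at k = 1)
  C[1][0] = min over k of (A[1][0] + B[0][0] = -3 + 9 = 6, A[1][1] + B[1][0] = -5 + 5 = 0, A[1][2] + B[2][0] = 7 + -3 = 4) = 0 (attained at k = 1)
  C[1][1] = min over k of (A[1][0] + B[0][1] = -3 + 5 = 2, A[1][1] + B[1][1] = -5 + 6 = 1, A[1][2] + B[2][1] = 7 + 1 = 8) = 1 (attained at k = 1)
  C[1][2] = min over k of (A[1][0] + B[0][2] = -3 + 5 = 2, A[1][1] + B[1][2] = -5 + -2 = -7, A[1][2] + B[2][2] = 7 + -3 = 4) = -7 (attained at k = 1)
  C[2][0] = min over k of (A[2][0] + B[0][0] = 1 + 9 = 10, A[2][1] + B[1][0] = 2 + 5 = 7, A[2][2] + B[2][0] = 1 + -3 = -2) = -2 (attained at k = 2)
  C[2][1] = min over k of (A[2][0] + B[0][1] = 1 + 5 = 6, A[2][1] + B[1][1] = 2 + 6 = 8, A[2][2] + B[2][1] = 1 + 1 = 2) = 2 (attained at k = 2)
  C[2][2] = min over k of (A[2][0] + B[0][2] = 1 + 5 = 6, A[2][1] + B[1][2] = 2 + -2 = 0, A[2][2] + B[2][2] = 1 + -3 = -2) = -2 (attained at k = 2)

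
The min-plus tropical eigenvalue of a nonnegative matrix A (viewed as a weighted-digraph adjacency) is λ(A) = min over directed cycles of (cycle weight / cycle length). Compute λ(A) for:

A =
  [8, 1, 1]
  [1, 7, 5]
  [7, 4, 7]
λ(A) = 1

Enumerate directed cycles and compute their means (weight / length). Sample:
  cycle 0 → 0: weight = 8, length = 1, mean = 8/1 ≈ 8.000
  cycle 1 → 1: weight = 7, length = 1, mean = 7/1 ≈ 7.000
  cycle 2 → 2: weight = 7, length = 1, mean = 7/1 ≈ 7.000
  cycle 0 → 1 → 0: weight = 2, length = 2, mean = 2/2 ≈ 1.000
  cycle 0 → 2 → 0: weight = 8, length = 2, mean = 8/2 ≈ 4.000
  cycle 1 → 0 → 1: weight = 2, length = 2, mean = 2/2 ≈ 1.000
Minimum mean = 1.000, attained e.g. along the cycle 0 → 1 → 0 with weight 2 and length 2. So λ(A) = 2/2 = 1.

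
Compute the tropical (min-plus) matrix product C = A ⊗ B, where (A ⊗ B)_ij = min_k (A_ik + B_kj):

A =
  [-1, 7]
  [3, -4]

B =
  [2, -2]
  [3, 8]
A ⊗ B =
  [1, -3]
  [-1, 1]

Apply the min-plus product entry-by-entry:
  C[0][0] = min over k of (A[0][0] + B[0][0] = -1 + 2 = 1, A[0][1] + B[1][0] = 7 + 3 = 10) = 1 (attained at k = 0)
  C[0][1] = min over k of (A[0][0] + B[0][1] = -1 + -2 = -3, A[0][1] + B[1][1] = 7 + 8 = 15) = -3 (attained at k = 0)
  C[1][0] = min over k of (A[1][0] + B[0][0] = 3 + 2 = 5, A[1][1] + B[1][0] = -4 + 3 = -1) = -1 (attained at k = 1)
  C[1][1] = min over k of (A[1][0] + B[0][1] = 3 + -2 = 1, A[1][1] + B[1][1] = -4 + 8 = 4) = 1 (attained at k = 0)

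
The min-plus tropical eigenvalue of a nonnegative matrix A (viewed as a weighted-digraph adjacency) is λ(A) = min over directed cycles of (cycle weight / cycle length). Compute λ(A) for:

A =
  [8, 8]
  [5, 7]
λ(A) = 13/2

Enumerate directed cycles and compute their means (weight / length). Sample:
  cycle 0 → 0: weight = 8, length = 1, mean = 8/1 ≈ 8.000
  cycle 1 → 1: weight = 7, length = 1, mean = 7/1 ≈ 7.000
  cycle 0 → 1 → 0: weight = 13, length = 2, mean = 13/2 ≈ 6.500
  cycle 1 → 0 → 1: weight = 13, length = 2, mean = 13/2 ≈ 6.500
Minimum mean = 6.500, attained e.g. along the cycle 0 → 1 → 0 with weight 13 and length 2. So λ(A) = 13/2 = 13/2.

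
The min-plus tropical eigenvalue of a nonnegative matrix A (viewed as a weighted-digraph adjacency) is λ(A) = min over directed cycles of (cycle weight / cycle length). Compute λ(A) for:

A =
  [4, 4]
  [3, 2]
λ(A) = 2

Enumerate directed cycles and compute their means (weight / length). Sample:
  cycle 0 → 0: weight = 4, length = 1, mean = 4/1 ≈ 4.000
  cycle 1 → 1: weight = 2, length = 1, mean = 2/1 ≈ 2.000
  cycle 0 → 1 → 0: weight = 7, length = 2, mean = 7/2 ≈ 3.500
  cycle 1 → 0 → 1: weight = 7, length = 2, mean = 7/2 ≈ 3.500
Minimum mean = 2.000, attained e.g. along the cycle 1 → 1 with weight 2 and length 1. So λ(A) = 2/1 = 2.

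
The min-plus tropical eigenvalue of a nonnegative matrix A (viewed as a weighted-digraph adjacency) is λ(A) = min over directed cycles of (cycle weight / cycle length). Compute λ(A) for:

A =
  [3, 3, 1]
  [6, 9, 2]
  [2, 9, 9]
λ(A) = 3/2

Enumerate directed cycles and compute their means (weight / length). Sample:
  cycle 0 → 0: weight = 3, length = 1, mean = 3/1 ≈ 3.000
  cycle 1 → 1: weight = 9, length = 1, mean = 9/1 ≈ 9.000
  cycle 2 → 2: weight = 9, length = 1, mean = 9/1 ≈ 9.000
  cycle 0 → 1 → 0: weight = 9, length = 2, mean = 9/2 ≈ 4.500
  cycle 0 → 2 → 0: weight = 3, length = 2, mean = 3/2 ≈ 1.500
  cycle 1 → 0 → 1: weight = 9, length = 2, mean = 9/2 ≈ 4.500
Minimum mean = 1.500, attained e.g. along the cycle 0 → 2 → 0 with weight 3 and length 2. So λ(A) = 3/2 = 3/2.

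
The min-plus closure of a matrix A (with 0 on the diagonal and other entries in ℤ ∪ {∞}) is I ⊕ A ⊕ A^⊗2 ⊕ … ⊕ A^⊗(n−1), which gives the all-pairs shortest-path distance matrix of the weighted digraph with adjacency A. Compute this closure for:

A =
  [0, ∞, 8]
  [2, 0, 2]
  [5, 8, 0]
Closure =
  [0, 16, 8]
  [2, 0, 2]
  [5, 8, 0]

This is the Floyd-Warshall all-pairs shortest-path computation. For each intermediate vertex k = 0, 1, …, 2, update dist[i][j] ← min(dist[i][j], dist[i][k] + dist[k][j]). The final matrix gives, for each (i, j), the minimum total weight of any directed path from i to j (possibly empty when i = j).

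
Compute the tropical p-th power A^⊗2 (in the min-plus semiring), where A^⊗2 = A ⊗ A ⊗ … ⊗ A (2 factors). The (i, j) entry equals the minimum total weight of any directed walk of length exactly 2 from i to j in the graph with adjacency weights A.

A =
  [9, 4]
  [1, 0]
A^⊗2 =
  [5, 4]
  [1, 0]

Each entry (A^⊗2)_ij equals the minimum over all length-2 walks i = v_0 → v_1 → … → v_2 = j of Σ_t A[v_t][v_{t+1}]. For example, for (i, j) = (0, 1) we minimise over 2 possible intermediate vertex sequences; the minimum is 4, attained along the walk 0 → 1 → 1.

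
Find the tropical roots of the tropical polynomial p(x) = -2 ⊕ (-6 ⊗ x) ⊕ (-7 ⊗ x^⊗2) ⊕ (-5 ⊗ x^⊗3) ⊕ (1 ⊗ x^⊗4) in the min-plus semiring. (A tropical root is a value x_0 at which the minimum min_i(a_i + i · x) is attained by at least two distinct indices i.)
Roots: {-6, -2, 1, 4}

Each tropical root is a break point of the lower envelope of the lines y = a_i + i · x (there are 5 lines, with slopes 0, 1, ..., 4). Only the lines that attain the minimum somewhere contribute to roots; other lines are dominated. Here the surviving (envelope) indices are i = 4, i = 3, i = 2, i = 1, i = 0.
Intersections between consecutive envelope lines give the roots: for adjacent envelope indices i < j the intersection is x = (a_i − a_j) / (j − i). Reading off the sorted break points: {-6, -2, 1, 4}.
Verification: at each break x_0, at least two indices attain the minimum of min_i(a_i + i · x_0).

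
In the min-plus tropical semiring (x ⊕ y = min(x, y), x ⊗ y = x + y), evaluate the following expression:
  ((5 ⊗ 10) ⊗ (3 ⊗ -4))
((5 ⊗ 10) ⊗ (3 ⊗ -4)) = 14

Expand innermost to outermost. Recall ⊕ takes the minimum of its arguments and ⊗ takes their sum. Working out the expression ((5 ⊗ 10) ⊗ (3 ⊗ -4)) gives 14.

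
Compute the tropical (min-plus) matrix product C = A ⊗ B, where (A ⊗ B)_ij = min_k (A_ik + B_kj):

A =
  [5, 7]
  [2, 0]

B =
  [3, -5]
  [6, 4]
A ⊗ B =
  [8, 0]
  [5, -3]

Apply the min-plus product entry-by-entry:
  C[0][0] = min over k of (A[0][0] + B[0][0] = 5 + 3 = 8, A[0][1] + B[1][0] = 7 + 6 = 13) = 8 (attained at k = 0)
  C[0][1] = min over k of (A[0][0] + B[0][1] = 5 + -5 = 0, A[0][1] + B[1][1] = 7 + 4 = 11) = 0 (attained at k = 0)
  C[1][0] = min over k of (A[1][0] + B[0][0] = 2 + 3 = 5, A[1][1] + B[1][0] = 0 + 6 = 6) = 5 (attained at k = 0)
  C[1][1] = min over k of (A[1][0] + B[0][1] = 2 + -5 = -3, A[1][1] + B[1][1] = 0 + 4 = 4) = -3 (attained at k = 0)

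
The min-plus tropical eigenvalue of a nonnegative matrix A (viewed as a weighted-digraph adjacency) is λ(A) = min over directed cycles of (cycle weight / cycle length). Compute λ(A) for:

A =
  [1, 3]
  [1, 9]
λ(A) = 1

Enumerate directed cycles and compute their means (weight / length). Sample:
  cycle 0 → 0: weight = 1, length = 1, mean = 1/1 ≈ 1.000
  cycle 1 → 1: weight = 9, length = 1, mean = 9/1 ≈ 9.000
  cycle 0 → 1 → 0: weight = 4, length = 2, mean = 4/2 ≈ 2.000
  cycle 1 → 0 → 1: weight = 4, length = 2, mean = 4/2 ≈ 2.000
Minimum mean = 1.000, attained e.g. along the cycle 0 → 0 with weight 1 and length 1. So λ(A) = 1/1 = 1.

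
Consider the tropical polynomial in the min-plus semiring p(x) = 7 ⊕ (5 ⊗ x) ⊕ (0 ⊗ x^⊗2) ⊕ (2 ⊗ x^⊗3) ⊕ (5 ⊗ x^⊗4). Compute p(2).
p(2) = 4

A tropical monomial a ⊗ x^⊗i evaluates to a + i · x. Evaluating each term at x = 2:
  Term 0 contributes 7 + 0 · 2 = 7
  Term 1 contributes 5 + 1 · 2 = 7
  Term 2 contributes 0 + 2 · 2 = 4
  Term 3 contributes 2 + 3 · 2 = 8
  Term 4 contributes 5 + 4 · 2 = 13
p(2) = ⊕ of these = min[7, 7, 4, 8, 13] = 4.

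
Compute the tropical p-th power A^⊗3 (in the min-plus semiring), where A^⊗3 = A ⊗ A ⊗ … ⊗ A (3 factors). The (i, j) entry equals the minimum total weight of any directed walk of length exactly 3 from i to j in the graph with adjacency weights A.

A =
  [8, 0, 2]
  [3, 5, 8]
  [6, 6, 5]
A^⊗3 =
  [8, 3, 5]
  [6, 8, 10]
  [9, 9, 11]

Each entry (A^⊗3)_ij equals the minimum over all length-3 walks i = v_0 → v_1 → … → v_3 = j of Σ_t A[v_t][v_{t+1}]. For example, for (i, j) = (0, 2) we minimise over 9 possible intermediate vertex sequences; the minimum is 5, attained along the walk 0 → 1 → 0 → 2.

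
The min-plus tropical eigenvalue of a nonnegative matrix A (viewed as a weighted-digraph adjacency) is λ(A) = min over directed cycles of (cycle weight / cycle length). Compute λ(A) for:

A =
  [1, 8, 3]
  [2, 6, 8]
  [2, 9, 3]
λ(A) = 1

Enumerate directed cycles and compute their means (weight / length). Sample:
  cycle 0 → 0: weight = 1, length = 1, mean = 1/1 ≈ 1.000
  cycle 1 → 1: weight = 6, length = 1, mean = 6/1 ≈ 6.000
  cycle 2 → 2: weight = 3, length = 1, mean = 3/1 ≈ 3.000
  cycle 0 → 1 → 0: weight = 10, length = 2, mean = 10/2 ≈ 5.000
  cycle 0 → 2 → 0: weight = 5, length = 2, mean = 5/2 ≈ 2.500
  cycle 1 → 0 → 1: weight = 10, length = 2, mean = 10/2 ≈ 5.000
Minimum mean = 1.000, attained e.g. along the cycle 0 → 0 with weight 1 and length 1. So λ(A) = 1/1 = 1.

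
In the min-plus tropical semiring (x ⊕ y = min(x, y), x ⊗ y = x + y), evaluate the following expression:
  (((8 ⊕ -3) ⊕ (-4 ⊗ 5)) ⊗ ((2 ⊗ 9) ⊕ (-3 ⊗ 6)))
(((8 ⊕ -3) ⊕ (-4 ⊗ 5)) ⊗ ((2 ⊗ 9) ⊕ (-3 ⊗ 6))) = 0

Expand innermost to outermost. Recall ⊕ takes the minimum of its arguments and ⊗ takes their sum. Working out the expression (((8 ⊕ -3) ⊕ (-4 ⊗ 5)) ⊗ ((2 ⊗ 9) ⊕ (-3 ⊗ 6))) gives 0.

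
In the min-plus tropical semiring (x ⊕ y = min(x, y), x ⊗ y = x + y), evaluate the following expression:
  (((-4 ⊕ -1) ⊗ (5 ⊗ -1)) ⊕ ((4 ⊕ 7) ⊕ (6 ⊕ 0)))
(((-4 ⊕ -1) ⊗ (5 ⊗ -1)) ⊕ ((4 ⊕ 7) ⊕ (6 ⊕ 0))) = 0

Expand innermost to outermost. Recall ⊕ takes the minimum of its arguments and ⊗ takes their sum. Working out the expression (((-4 ⊕ -1) ⊗ (5 ⊗ -1)) ⊕ ((4 ⊕ 7) ⊕ (6 ⊕ 0))) gives 0.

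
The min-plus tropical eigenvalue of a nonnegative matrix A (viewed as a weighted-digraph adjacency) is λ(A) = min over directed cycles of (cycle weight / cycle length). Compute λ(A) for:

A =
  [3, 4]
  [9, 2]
λ(A) = 2

Enumerate directed cycles and compute their means (weight / length). Sample:
  cycle 0 → 0: weight = 3, length = 1, mean = 3/1 ≈ 3.000
  cycle 1 → 1: weight = 2, length = 1, mean = 2/1 ≈ 2.000
  cycle 0 → 1 → 0: weight = 13, length = 2, mean = 13/2 ≈ 6.500
  cycle 1 → 0 → 1: weight = 13, length = 2, mean = 13/2 ≈ 6.500
Minimum mean = 2.000, attained e.g. along the cycle 1 → 1 with weight 2 and length 1. So λ(A) = 2/1 = 2.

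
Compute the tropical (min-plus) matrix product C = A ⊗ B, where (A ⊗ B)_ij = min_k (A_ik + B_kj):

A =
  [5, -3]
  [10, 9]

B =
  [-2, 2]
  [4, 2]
A ⊗ B =
  [1, -1]
  [8, 11]

Apply the min-plus product entry-by-entry:
  C[0][0] = min over k of (A[0][0] + B[0][0] = 5 + -2 = 3, A[0][1] + B[1][0] = -3 + 4 = 1) = 1 (attained at k = 1)
  C[0][1] = min over k of (A[0][0] + B[0][1] = 5 + 2 = 7, A[0][1] + B[1][1] = -3 + 2 = -1) = -1 (attained at k = 1)
  C[1][0] = min over k of (A[1][0] + B[0][0] = 10 + -2 = 8, A[1][1] + B[1][0] = 9 + 4 = 13) = 8 (attained at k = 0)
  C[1][1] = min over k of (A[1][0] + B[0][1] = 10 + 2 = 12, A[1][1] + B[1][1] = 9 + 2 = 11) = 11 (attained at k = 1)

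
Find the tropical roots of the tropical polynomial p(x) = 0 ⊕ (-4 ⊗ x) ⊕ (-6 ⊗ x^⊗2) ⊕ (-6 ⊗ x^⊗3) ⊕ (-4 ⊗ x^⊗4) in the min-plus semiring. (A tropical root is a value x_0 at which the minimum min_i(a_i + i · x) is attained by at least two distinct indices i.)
Roots: {-2, 0, 2, 4}

Each tropical root is a break point of the lower envelope of the lines y = a_i + i · x (there are 5 lines, with slopes 0, 1, ..., 4). Only the lines that attain the minimum somewhere contribute to roots; other lines are dominated. Here the surviving (envelope) indices are i = 4, i = 3, i = 2, i = 1, i = 0.
Intersections between consecutive envelope lines give the roots: for adjacent envelope indices i < j the intersection is x = (a_i − a_j) / (j − i). Reading off the sorted break points: {-2, 0, 2, 4}.
Verification: at each break x_0, at least two indices attain the minimum of min_i(a_i + i · x_0).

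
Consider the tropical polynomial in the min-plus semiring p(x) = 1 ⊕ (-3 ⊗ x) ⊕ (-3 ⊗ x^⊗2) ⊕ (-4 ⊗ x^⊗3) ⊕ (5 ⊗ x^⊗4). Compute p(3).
p(3) = 0

A tropical monomial a ⊗ x^⊗i evaluates to a + i · x. Evaluating each term at x = 3:
  Term 0 contributes 1 + 0 · 3 = 1
  Term 1 contributes -3 + 1 · 3 = 0
  Term 2 contributes -3 + 2 · 3 = 3
  Term 3 contributes -4 + 3 · 3 = 5
  Term 4 contributes 5 + 4 · 3 = 17
p(3) = ⊕ of these = min[1, 0, 3, 5, 17] = 0.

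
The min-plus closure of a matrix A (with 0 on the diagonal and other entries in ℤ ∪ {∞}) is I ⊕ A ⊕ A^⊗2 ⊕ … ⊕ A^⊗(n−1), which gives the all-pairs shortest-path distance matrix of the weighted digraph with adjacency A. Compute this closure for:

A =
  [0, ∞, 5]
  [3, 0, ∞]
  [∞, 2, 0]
Closure =
  [0, 7, 5]
  [3, 0, 8]
  [5, 2, 0]

This is the Floyd-Warshall all-pairs shortest-path computation. For each intermediate vertex k = 0, 1, …, 2, update dist[i][j] ← min(dist[i][j], dist[i][k] + dist[k][j]). The final matrix gives, for each (i, j), the minimum total weight of any directed path from i to j (possibly empty when i = j).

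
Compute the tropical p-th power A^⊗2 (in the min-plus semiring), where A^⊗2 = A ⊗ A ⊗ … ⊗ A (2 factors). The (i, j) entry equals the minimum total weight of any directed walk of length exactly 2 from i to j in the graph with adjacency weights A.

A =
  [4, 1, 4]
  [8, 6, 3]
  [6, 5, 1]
A^⊗2 =
  [8, 5, 4]
  [9, 8, 4]
  [7, 6, 2]

Each entry (A^⊗2)_ij equals the minimum over all length-2 walks i = v_0 → v_1 → … → v_2 = j of Σ_t A[v_t][v_{t+1}]. For example, for (i, j) = (0, 2) we minimise over 3 possible intermediate vertex sequences; the minimum is 4, attained along the walk 0 → 1 → 2.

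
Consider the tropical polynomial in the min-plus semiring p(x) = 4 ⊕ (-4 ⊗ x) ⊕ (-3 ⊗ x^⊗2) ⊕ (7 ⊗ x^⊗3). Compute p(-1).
p(-1) = -5

A tropical monomial a ⊗ x^⊗i evaluates to a + i · x. Evaluating each term at x = -1:
  Term 0 contributes 4 + 0 · -1 = 4
  Term 1 contributes -4 + 1 · -1 = -5
  Term 2 contributes -3 + 2 · -1 = -5
  Term 3 contributes 7 + 3 · -1 = 4
p(-1) = ⊕ of these = min[4, -5, -5, 4] = -5.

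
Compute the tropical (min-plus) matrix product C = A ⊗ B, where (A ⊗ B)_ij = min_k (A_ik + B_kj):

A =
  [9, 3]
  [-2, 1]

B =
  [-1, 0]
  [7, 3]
A ⊗ B =
  [8, 6]
  [-3, -2]

Apply the min-plus product entry-by-entry:
  C[0][0] = min over k of (A[0][0] + B[0][0] = 9 + -1 = 8, A[0][1] + B[1][0] = 3 + 7 = 10) = 8 (attained at k = 0)
  C[0][1] = min over k of (A[0][0] + B[0][1] = 9 + 0 = 9, A[0][1] + B[1][1] = 3 + 3 = 6) = 6 (attained at k = 1)
  C[1][0] = min over k of (A[1][0] + B[0][0] = -2 + -1 = -3, A[1][1] + B[1][0] = 1 + 7 = 8) = -3 (attained at k = 0)
  C[1][1] = min over k of (A[1][0] + B[0][1] = -2 + 0 = -2, A[1][1] + B[1][1] = 1 + 3 = 4) = -2 (attained at k = 0)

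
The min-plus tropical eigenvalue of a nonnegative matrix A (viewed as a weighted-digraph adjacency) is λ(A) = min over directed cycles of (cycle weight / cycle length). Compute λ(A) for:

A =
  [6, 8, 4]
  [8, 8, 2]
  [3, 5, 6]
λ(A) = 7/2

Enumerate directed cycles and compute their means (weight / length). Sample:
  cycle 0 → 0: weight = 6, length = 1, mean = 6/1 ≈ 6.000
  cycle 1 → 1: weight = 8, length = 1, mean = 8/1 ≈ 8.000
  cycle 2 → 2: weight = 6, length = 1, mean = 6/1 ≈ 6.000
  cycle 0 → 1 → 0: weight = 16, length = 2, mean = 16/2 ≈ 8.000
  cycle 0 → 2 → 0: weight = 7, length = 2, mean = 7/2 ≈ 3.500
  cycle 1 → 0 → 1: weight = 16, length = 2, mean = 16/2 ≈ 8.000
Minimum mean = 3.500, attained e.g. along the cycle 0 → 2 → 0 with weight 7 and length 2. So λ(A) = 7/2 = 7/2.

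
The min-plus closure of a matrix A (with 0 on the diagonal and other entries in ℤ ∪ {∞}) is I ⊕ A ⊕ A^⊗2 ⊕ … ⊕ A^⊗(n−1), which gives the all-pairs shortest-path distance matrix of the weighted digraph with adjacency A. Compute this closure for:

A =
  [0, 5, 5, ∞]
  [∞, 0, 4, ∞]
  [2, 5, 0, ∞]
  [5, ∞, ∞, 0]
Closure =
  [0, 5, 5, ∞]
  [6, 0, 4, ∞]
  [2, 5, 0, ∞]
  [5, 10, 10, 0]

This is the Floyd-Warshall all-pairs shortest-path computation. For each intermediate vertex k = 0, 1, …, 3, update dist[i][j] ← min(dist[i][j], dist[i][k] + dist[k][j]). The final matrix gives, for each (i, j), the minimum total weight of any directed path from i to j (possibly empty when i = j).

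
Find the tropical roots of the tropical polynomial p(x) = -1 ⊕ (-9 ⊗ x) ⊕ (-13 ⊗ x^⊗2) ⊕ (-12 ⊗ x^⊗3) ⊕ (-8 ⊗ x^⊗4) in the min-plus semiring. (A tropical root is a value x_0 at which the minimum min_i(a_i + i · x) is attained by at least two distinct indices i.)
Roots: {-4, -1, 4, 8}

Each tropical root is a break point of the lower envelope of the lines y = a_i + i · x (there are 5 lines, with slopes 0, 1, ..., 4). Only the lines that attain the minimum somewhere contribute to roots; other lines are dominated. Here the surviving (envelope) indices are i = 4, i = 3, i = 2, i = 1, i = 0.
Intersections between consecutive envelope lines give the roots: for adjacent envelope indices i < j the intersection is x = (a_i − a_j) / (j − i). Reading off the sorted break points: {-4, -1, 4, 8}.
Verification: at each break x_0, at least two indices attain the minimum of min_i(a_i + i · x_0).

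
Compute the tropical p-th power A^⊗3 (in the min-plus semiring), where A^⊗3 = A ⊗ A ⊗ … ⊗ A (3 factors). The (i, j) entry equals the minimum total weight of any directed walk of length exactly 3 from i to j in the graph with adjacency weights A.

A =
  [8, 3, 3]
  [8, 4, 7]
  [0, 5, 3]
A^⊗3 =
  [6, 6, 6]
  [10, 10, 10]
  [3, 6, 6]

Each entry (A^⊗3)_ij equals the minimum over all length-3 walks i = v_0 → v_1 → … → v_3 = j of Σ_t A[v_t][v_{t+1}]. For example, for (i, j) = (0, 2) we minimise over 9 possible intermediate vertex sequences; the minimum is 6, attained along the walk 0 → 2 → 0 → 2.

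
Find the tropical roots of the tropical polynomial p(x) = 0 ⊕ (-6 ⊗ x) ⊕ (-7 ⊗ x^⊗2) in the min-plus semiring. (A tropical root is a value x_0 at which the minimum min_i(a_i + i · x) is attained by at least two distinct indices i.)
Roots: {1, 6}

Each tropical root is a break point of the lower envelope of the lines y = a_i + i · x (there are 3 lines, with slopes 0, 1, ..., 2). Only the lines that attain the minimum somewhere contribute to roots; other lines are dominated. Here the surviving (envelope) indices are i = 2, i = 1, i = 0.
Intersections between consecutive envelope lines give the roots: for adjacent envelope indices i < j the intersection is x = (a_i − a_j) / (j − i). Reading off the sorted break points: {1, 6}.
Verification: at each break x_0, at least two indices attain the minimum of min_i(a_i + i · x_0).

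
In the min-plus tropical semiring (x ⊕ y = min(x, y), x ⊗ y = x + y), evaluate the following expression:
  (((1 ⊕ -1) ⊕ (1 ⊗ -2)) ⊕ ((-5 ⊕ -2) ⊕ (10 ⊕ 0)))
(((1 ⊕ -1) ⊕ (1 ⊗ -2)) ⊕ ((-5 ⊕ -2) ⊕ (10 ⊕ 0))) = -5

Expand innermost to outermost. Recall ⊕ takes the minimum of its arguments and ⊗ takes their sum. Working out the expression (((1 ⊕ -1) ⊕ (1 ⊗ -2)) ⊕ ((-5 ⊕ -2) ⊕ (10 ⊕ 0))) gives -5.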